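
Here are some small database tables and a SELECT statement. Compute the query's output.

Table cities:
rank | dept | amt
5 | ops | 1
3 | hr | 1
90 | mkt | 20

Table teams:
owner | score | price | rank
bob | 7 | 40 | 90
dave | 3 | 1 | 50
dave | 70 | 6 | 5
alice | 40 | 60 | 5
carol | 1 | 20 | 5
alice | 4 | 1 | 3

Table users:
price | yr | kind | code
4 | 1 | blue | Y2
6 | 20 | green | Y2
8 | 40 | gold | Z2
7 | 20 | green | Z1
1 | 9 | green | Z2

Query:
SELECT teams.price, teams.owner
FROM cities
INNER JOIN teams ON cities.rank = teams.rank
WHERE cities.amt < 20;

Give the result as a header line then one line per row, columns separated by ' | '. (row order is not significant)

== RESULT ==
teams.price | teams.owner
6 | dave
60 | alice
20 | carol
1 | alice

Derivation:
After JOIN teams (5 rows):
cities.rank | cities.dept | cities.amt | teams.owner | teams.score | teams.price | teams.rank
5 | ops | 1 | dave | 70 | 6 | 5
5 | ops | 1 | alice | 40 | 60 | 5
5 | ops | 1 | carol | 1 | 20 | 5
3 | hr | 1 | alice | 4 | 1 | 3
90 | mkt | 20 | bob | 7 | 40 | 90
After WHERE (4 rows):
cities.rank | cities.dept | cities.amt | teams.owner | teams.score | teams.price | teams.rank
5 | ops | 1 | dave | 70 | 6 | 5
5 | ops | 1 | alice | 40 | 60 | 5
5 | ops | 1 | carol | 1 | 20 | 5
3 | hr | 1 | alice | 4 | 1 | 3
After SELECT (4 rows):
teams.price | teams.owner
6 | dave
60 | alice
20 | carol
1 | alice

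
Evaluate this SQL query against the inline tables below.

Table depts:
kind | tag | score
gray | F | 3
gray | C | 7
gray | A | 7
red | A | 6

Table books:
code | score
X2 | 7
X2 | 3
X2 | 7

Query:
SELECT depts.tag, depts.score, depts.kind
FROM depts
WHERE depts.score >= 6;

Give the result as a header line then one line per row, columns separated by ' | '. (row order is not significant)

== RESULT ==
depts.tag | depts.score | depts.kind
C | 7 | gray
A | 7 | gray
A | 6 | red

Derivation:
After WHERE (3 rows):
depts.kind | depts.tag | depts.score
gray | C | 7
gray | A | 7
red | A | 6
After SELECT (3 rows):
depts.tag | depts.score | depts.kind
C | 7 | gray
A | 7 | gray
A | 6 | red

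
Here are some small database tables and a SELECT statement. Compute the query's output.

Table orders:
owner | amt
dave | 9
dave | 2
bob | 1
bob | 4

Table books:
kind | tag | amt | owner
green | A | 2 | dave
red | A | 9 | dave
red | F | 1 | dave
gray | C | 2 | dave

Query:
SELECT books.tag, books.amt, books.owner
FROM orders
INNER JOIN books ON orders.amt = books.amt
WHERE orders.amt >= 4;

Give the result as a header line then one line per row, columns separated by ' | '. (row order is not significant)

== RESULT ==
books.tag | books.amt | books.owner
A | 9 | dave

Derivation:
After JOIN books (4 rows):
orders.owner | orders.amt | books.kind | books.tag | books.amt | books.owner
dave | 9 | red | A | 9 | dave
dave | 2 | green | A | 2 | dave
dave | 2 | gray | C | 2 | dave
bob | 1 | red | F | 1 | dave
After WHERE (1 rows):
orders.owner | orders.amt | books.kind | books.tag | books.amt | books.owner
dave | 9 | red | A | 9 | dave
After SELECT (1 rows):
books.tag | books.amt | books.owner
A | 9 | dave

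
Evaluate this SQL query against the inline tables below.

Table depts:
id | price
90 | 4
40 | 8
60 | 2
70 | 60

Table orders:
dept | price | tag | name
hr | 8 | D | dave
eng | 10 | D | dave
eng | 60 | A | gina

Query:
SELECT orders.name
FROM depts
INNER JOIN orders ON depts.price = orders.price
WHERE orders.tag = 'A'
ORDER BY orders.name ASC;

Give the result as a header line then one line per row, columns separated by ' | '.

== RESULT ==
orders.name
gina

Derivation:
After JOIN orders (2 rows):
depts.id | depts.price | orders.dept | orders.price | orders.tag | orders.name
40 | 8 | hr | 8 | D | dave
70 | 60 | eng | 60 | A | gina
After WHERE (1 rows):
depts.id | depts.price | orders.dept | orders.price | orders.tag | orders.name
70 | 60 | eng | 60 | A | gina
After SELECT (1 rows):
orders.name
gina
After ORDER BY (1 rows):
orders.name
gina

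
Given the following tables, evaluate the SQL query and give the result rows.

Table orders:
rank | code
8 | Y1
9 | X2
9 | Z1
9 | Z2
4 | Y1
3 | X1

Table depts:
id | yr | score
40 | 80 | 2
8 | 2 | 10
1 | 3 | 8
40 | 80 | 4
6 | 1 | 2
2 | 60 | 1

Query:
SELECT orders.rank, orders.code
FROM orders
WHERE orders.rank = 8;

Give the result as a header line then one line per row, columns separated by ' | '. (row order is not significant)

After WHERE (1 rows):
orders.rank | orders.code
8 | Y1
After SELECT (1 rows):
orders.rank | orders.code
8 | Y1

== RESULT ==
orders.rank | orders.code
8 | Y1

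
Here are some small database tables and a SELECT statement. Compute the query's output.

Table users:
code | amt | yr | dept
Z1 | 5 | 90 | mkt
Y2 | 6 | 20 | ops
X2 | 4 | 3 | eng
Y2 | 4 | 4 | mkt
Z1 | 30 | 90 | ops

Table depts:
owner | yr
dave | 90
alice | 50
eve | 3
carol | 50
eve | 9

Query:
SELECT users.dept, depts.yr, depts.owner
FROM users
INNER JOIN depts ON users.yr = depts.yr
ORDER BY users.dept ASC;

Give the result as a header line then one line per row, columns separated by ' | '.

== RESULT ==
users.dept | depts.yr | depts.owner
eng | 3 | eve
mkt | 90 | dave
ops | 90 | dave

Derivation:
After JOIN depts (3 rows):
users.code | users.amt | users.yr | users.dept | depts.owner | depts.yr
Z1 | 5 | 90 | mkt | dave | 90
X2 | 4 | 3 | eng | eve | 3
Z1 | 30 | 90 | ops | dave | 90
After SELECT (3 rows):
users.dept | depts.yr | depts.owner
mkt | 90 | dave
eng | 3 | eve
ops | 90 | dave
After ORDER BY (3 rows):
users.dept | depts.yr | depts.owner
eng | 3 | eve
mkt | 90 | dave
ops | 90 | dave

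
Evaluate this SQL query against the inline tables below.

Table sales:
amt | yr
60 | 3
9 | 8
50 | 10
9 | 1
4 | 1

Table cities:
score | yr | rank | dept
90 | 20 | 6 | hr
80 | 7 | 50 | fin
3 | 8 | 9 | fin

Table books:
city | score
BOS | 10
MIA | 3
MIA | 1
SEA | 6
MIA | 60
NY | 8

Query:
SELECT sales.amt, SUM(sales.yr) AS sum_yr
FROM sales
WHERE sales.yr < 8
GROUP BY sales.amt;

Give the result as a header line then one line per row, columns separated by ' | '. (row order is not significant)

After WHERE (3 rows):
sales.amt | sales.yr
60 | 3
9 | 1
4 | 1
After GROUP BY (3 rows):
sales.amt | sum_yr
60 | 3
9 | 1
4 | 1

== RESULT ==
sales.amt | sum_yr
60 | 3
9 | 1
4 | 1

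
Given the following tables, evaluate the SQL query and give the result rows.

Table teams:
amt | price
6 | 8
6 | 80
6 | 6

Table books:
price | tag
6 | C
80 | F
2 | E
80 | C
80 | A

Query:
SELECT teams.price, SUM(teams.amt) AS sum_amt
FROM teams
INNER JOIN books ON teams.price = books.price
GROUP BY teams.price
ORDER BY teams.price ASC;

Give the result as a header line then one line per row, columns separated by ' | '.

After JOIN books (4 rows):
teams.amt | teams.price | books.price | books.tag
6 | 80 | 80 | F
6 | 80 | 80 | C
6 | 80 | 80 | A
6 | 6 | 6 | C
After GROUP BY (2 rows):
teams.price | sum_amt
80 | 18
6 | 6
After ORDER BY (2 rows):
teams.price | sum_amt
6 | 6
80 | 18

== RESULT ==
teams.price | sum_amt
6 | 6
80 | 18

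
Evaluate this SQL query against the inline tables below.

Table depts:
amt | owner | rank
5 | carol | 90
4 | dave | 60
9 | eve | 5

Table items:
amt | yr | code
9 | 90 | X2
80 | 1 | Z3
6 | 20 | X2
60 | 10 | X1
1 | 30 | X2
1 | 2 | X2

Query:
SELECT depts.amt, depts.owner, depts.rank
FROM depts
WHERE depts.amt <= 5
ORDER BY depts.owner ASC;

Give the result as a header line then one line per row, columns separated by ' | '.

After WHERE (2 rows):
depts.amt | depts.owner | depts.rank
5 | carol | 90
4 | dave | 60
After SELECT (2 rows):
depts.amt | depts.owner | depts.rank
5 | carol | 90
4 | dave | 60
After ORDER BY (2 rows):
depts.amt | depts.owner | depts.rank
5 | carol | 90
4 | dave | 60

== RESULT ==
depts.amt | depts.owner | depts.rank
5 | carol | 90
4 | dave | 60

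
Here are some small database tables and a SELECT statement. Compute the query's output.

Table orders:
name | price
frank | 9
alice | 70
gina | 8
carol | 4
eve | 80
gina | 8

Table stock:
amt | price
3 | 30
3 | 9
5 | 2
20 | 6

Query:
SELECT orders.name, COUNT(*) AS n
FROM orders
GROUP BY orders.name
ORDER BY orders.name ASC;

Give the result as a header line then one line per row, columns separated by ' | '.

== RESULT ==
orders.name | n
alice | 1
carol | 1
eve | 1
frank | 1
gina | 2

Derivation:
After GROUP BY (5 rows):
orders.name | n
frank | 1
alice | 1
gina | 2
carol | 1
eve | 1
After ORDER BY (5 rows):
orders.name | n
alice | 1
carol | 1
eve | 1
frank | 1
gina | 2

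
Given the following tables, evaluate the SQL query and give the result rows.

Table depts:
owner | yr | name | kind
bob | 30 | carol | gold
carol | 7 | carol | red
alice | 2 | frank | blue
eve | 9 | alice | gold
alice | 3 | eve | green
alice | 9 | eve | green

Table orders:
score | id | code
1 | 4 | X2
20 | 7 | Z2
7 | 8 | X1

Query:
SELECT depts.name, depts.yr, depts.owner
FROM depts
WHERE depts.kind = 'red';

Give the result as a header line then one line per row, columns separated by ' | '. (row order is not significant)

After WHERE (1 rows):
depts.owner | depts.yr | depts.name | depts.kind
carol | 7 | carol | red
After SELECT (1 rows):
depts.name | depts.yr | depts.owner
carol | 7 | carol

== RESULT ==
depts.name | depts.yr | depts.owner
carol | 7 | carol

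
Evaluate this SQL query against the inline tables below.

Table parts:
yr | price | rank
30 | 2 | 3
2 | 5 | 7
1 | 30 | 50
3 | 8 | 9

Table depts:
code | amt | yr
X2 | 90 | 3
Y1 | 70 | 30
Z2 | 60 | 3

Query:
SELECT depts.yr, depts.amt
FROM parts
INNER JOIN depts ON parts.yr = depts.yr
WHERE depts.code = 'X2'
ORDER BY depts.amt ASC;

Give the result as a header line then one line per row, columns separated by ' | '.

After JOIN depts (3 rows):
parts.yr | parts.price | parts.rank | depts.code | depts.amt | depts.yr
30 | 2 | 3 | Y1 | 70 | 30
3 | 8 | 9 | X2 | 90 | 3
3 | 8 | 9 | Z2 | 60 | 3
After WHERE (1 rows):
parts.yr | parts.price | parts.rank | depts.code | depts.amt | depts.yr
3 | 8 | 9 | X2 | 90 | 3
After SELECT (1 rows):
depts.yr | depts.amt
3 | 90
After ORDER BY (1 rows):
depts.yr | depts.amt
3 | 90

== RESULT ==
depts.yr | depts.amt
3 | 90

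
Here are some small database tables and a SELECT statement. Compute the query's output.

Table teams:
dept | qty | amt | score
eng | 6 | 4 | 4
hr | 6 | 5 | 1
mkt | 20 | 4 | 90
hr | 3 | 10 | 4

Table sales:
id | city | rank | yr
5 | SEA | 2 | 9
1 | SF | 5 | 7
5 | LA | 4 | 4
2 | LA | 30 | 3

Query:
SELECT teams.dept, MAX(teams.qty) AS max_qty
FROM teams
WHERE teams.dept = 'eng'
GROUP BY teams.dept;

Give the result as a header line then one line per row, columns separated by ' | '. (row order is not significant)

After WHERE (1 rows):
teams.dept | teams.qty | teams.amt | teams.score
eng | 6 | 4 | 4
After GROUP BY (1 rows):
teams.dept | max_qty
eng | 6

== RESULT ==
teams.dept | max_qty
eng | 6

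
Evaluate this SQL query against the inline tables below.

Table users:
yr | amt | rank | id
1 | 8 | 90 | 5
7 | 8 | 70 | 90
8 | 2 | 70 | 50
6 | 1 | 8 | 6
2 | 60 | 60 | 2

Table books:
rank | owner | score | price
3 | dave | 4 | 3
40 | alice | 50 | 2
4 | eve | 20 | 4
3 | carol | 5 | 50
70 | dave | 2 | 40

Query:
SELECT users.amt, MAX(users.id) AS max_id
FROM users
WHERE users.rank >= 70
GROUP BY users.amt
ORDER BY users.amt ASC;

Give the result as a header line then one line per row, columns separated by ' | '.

After WHERE (3 rows):
users.yr | users.amt | users.rank | users.id
1 | 8 | 90 | 5
7 | 8 | 70 | 90
8 | 2 | 70 | 50
After GROUP BY (2 rows):
users.amt | max_id
8 | 90
2 | 50
After ORDER BY (2 rows):
users.amt | max_id
2 | 50
8 | 90

== RESULT ==
users.amt | max_id
2 | 50
8 | 90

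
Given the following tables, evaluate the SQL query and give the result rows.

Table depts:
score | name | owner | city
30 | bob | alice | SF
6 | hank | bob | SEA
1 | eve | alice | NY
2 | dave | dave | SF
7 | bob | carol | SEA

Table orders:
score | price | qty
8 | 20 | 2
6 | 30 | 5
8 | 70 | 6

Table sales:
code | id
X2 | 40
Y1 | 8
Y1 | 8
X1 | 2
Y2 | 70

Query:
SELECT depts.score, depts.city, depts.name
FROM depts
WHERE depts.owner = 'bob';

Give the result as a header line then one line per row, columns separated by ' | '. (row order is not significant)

After WHERE (1 rows):
depts.score | depts.name | depts.owner | depts.city
6 | hank | bob | SEA
After SELECT (1 rows):
depts.score | depts.city | depts.name
6 | SEA | hank

== RESULT ==
depts.score | depts.city | depts.name
6 | SEA | hank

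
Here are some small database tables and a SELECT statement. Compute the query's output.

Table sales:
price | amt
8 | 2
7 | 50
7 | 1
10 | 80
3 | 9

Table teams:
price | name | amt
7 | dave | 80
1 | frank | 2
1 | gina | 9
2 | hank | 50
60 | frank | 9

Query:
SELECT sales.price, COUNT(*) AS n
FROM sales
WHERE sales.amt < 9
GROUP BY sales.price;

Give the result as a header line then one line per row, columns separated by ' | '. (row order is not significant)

After WHERE (2 rows):
sales.price | sales.amt
8 | 2
7 | 1
After GROUP BY (2 rows):
sales.price | n
8 | 1
7 | 1

== RESULT ==
sales.price | n
8 | 1
7 | 1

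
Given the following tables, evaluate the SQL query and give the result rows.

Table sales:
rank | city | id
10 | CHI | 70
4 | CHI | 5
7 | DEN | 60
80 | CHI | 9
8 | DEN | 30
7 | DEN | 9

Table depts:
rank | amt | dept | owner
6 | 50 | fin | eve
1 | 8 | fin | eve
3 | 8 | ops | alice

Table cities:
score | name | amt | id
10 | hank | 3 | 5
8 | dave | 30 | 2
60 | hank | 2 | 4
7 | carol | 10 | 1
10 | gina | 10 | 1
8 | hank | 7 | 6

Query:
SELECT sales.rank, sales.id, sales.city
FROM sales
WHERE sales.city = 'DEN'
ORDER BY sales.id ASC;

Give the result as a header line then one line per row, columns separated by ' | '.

After WHERE (3 rows):
sales.rank | sales.city | sales.id
7 | DEN | 60
8 | DEN | 30
7 | DEN | 9
After SELECT (3 rows):
sales.rank | sales.id | sales.city
7 | 60 | DEN
8 | 30 | DEN
7 | 9 | DEN
After ORDER BY (3 rows):
sales.rank | sales.id | sales.city
7 | 9 | DEN
8 | 30 | DEN
7 | 60 | DEN

== RESULT ==
sales.rank | sales.id | sales.city
7 | 9 | DEN
8 | 30 | DEN
7 | 60 | DEN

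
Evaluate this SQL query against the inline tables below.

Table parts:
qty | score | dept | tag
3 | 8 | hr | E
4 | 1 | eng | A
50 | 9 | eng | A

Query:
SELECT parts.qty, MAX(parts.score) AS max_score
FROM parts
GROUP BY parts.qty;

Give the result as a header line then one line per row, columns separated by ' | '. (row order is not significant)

== RESULT ==
parts.qty | max_score
3 | 8
4 | 1
50 | 9

Derivation:
After GROUP BY (3 rows):
parts.qty | max_score
3 | 8
4 | 1
50 | 9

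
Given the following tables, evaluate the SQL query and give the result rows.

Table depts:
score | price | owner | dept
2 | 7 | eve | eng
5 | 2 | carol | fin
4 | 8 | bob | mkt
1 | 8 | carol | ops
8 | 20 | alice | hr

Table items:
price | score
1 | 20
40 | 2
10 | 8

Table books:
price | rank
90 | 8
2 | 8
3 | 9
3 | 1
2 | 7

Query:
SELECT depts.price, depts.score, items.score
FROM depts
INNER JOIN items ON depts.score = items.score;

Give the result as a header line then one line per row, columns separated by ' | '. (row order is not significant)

After JOIN items (2 rows):
depts.score | depts.price | depts.owner | depts.dept | items.price | items.score
2 | 7 | eve | eng | 40 | 2
8 | 20 | alice | hr | 10 | 8
After SELECT (2 rows):
depts.price | depts.score | items.score
7 | 2 | 2
20 | 8 | 8

== RESULT ==
depts.price | depts.score | items.score
7 | 2 | 2
20 | 8 | 8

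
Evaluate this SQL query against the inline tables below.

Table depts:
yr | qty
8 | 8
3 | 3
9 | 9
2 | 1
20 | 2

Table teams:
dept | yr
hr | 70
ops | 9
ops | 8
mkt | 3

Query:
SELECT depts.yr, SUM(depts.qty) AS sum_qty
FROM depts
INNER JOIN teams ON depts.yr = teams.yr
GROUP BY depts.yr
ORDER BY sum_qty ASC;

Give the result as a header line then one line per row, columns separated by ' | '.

== RESULT ==
depts.yr | sum_qty
3 | 3
8 | 8
9 | 9

Derivation:
After JOIN teams (3 rows):
depts.yr | depts.qty | teams.dept | teams.yr
8 | 8 | ops | 8
3 | 3 | mkt | 3
9 | 9 | ops | 9
After GROUP BY (3 rows):
depts.yr | sum_qty
8 | 8
3 | 3
9 | 9
After ORDER BY (3 rows):
depts.yr | sum_qty
3 | 3
8 | 8
9 | 9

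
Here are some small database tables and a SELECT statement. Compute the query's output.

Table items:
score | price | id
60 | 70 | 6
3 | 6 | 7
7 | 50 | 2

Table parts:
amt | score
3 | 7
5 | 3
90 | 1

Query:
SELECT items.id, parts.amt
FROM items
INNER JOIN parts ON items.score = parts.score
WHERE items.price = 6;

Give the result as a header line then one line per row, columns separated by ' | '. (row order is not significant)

After JOIN parts (2 rows):
items.score | items.price | items.id | parts.amt | parts.score
3 | 6 | 7 | 5 | 3
7 | 50 | 2 | 3 | 7
After WHERE (1 rows):
items.score | items.price | items.id | parts.amt | parts.score
3 | 6 | 7 | 5 | 3
After SELECT (1 rows):
items.id | parts.amt
7 | 5

== RESULT ==
items.id | parts.amt
7 | 5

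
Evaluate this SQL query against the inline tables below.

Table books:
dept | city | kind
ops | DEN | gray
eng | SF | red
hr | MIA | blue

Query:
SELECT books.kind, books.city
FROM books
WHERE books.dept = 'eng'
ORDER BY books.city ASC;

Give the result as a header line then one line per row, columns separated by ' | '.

After WHERE (1 rows):
books.dept | books.city | books.kind
eng | SF | red
After SELECT (1 rows):
books.kind | books.city
red | SF
After ORDER BY (1 rows):
books.kind | books.city
red | SF

== RESULT ==
books.kind | books.city
red | SF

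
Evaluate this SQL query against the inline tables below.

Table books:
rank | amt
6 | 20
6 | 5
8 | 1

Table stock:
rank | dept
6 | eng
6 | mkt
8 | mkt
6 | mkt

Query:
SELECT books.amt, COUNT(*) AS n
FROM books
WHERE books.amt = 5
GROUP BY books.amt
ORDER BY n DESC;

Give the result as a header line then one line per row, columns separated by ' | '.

== RESULT ==
books.amt | n
5 | 1

Derivation:
After WHERE (1 rows):
books.rank | books.amt
6 | 5
After GROUP BY (1 rows):
books.amt | n
5 | 1
After ORDER BY (1 rows):
books.amt | n
5 | 1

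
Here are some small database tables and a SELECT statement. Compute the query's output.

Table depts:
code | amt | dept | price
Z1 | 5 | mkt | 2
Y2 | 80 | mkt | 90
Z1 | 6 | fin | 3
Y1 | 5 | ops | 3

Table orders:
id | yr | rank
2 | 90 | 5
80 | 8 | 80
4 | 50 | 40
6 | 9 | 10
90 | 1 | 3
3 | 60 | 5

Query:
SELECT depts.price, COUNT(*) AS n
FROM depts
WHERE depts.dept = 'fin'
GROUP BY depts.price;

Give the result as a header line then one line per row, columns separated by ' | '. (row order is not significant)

After WHERE (1 rows):
depts.code | depts.amt | depts.dept | depts.price
Z1 | 6 | fin | 3
After GROUP BY (1 rows):
depts.price | n
3 | 1

== RESULT ==
depts.price | n
3 | 1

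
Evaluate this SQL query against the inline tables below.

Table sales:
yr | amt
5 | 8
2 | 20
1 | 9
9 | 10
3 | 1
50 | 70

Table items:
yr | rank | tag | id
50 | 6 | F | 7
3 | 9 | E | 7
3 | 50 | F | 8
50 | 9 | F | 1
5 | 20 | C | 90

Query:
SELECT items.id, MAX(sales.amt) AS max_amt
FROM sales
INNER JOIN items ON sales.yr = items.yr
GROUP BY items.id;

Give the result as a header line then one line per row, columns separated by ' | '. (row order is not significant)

== RESULT ==
items.id | max_amt
90 | 8
7 | 70
8 | 1
1 | 70

Derivation:
After JOIN items (5 rows):
sales.yr | sales.amt | items.yr | items.rank | items.tag | items.id
5 | 8 | 5 | 20 | C | 90
3 | 1 | 3 | 9 | E | 7
3 | 1 | 3 | 50 | F | 8
50 | 70 | 50 | 6 | F | 7
50 | 70 | 50 | 9 | F | 1
After GROUP BY (4 rows):
items.id | max_amt
90 | 8
7 | 70
8 | 1
1 | 70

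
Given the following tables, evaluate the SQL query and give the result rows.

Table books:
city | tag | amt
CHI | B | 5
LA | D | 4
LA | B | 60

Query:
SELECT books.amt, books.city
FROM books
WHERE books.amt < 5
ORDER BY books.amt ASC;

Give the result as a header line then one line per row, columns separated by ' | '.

== RESULT ==
books.amt | books.city
4 | LA

Derivation:
After WHERE (1 rows):
books.city | books.tag | books.amt
LA | D | 4
After SELECT (1 rows):
books.amt | books.city
4 | LA
After ORDER BY (1 rows):
books.amt | books.city
4 | LA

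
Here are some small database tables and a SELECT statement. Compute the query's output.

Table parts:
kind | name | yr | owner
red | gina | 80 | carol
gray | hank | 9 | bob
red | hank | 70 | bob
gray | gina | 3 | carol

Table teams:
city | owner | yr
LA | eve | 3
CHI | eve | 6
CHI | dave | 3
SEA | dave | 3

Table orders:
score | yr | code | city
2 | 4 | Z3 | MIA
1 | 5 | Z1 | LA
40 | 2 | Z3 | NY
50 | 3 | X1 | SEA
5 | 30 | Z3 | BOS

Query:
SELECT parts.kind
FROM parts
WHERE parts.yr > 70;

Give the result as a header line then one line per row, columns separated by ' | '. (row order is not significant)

== RESULT ==
parts.kind
red

Derivation:
After WHERE (1 rows):
parts.kind | parts.name | parts.yr | parts.owner
red | gina | 80 | carol
After SELECT (1 rows):
parts.kind
red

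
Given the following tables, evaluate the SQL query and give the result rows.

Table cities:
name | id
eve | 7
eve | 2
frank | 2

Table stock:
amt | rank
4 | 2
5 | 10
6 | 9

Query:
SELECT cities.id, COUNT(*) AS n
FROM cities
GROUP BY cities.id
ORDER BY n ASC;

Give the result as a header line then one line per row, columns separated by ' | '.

== RESULT ==
cities.id | n
7 | 1
2 | 2

Derivation:
After GROUP BY (2 rows):
cities.id | n
7 | 1
2 | 2
After ORDER BY (2 rows):
cities.id | n
7 | 1
2 | 2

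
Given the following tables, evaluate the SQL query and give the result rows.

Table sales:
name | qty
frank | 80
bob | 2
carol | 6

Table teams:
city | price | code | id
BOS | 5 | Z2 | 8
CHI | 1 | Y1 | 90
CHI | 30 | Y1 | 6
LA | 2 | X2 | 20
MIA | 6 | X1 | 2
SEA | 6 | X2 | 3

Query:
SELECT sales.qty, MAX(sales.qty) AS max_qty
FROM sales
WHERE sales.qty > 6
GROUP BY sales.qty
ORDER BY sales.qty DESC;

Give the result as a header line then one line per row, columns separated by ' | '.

== RESULT ==
sales.qty | max_qty
80 | 80

Derivation:
After WHERE (1 rows):
sales.name | sales.qty
frank | 80
After GROUP BY (1 rows):
sales.qty | max_qty
80 | 80
After ORDER BY (1 rows):
sales.qty | max_qty
80 | 80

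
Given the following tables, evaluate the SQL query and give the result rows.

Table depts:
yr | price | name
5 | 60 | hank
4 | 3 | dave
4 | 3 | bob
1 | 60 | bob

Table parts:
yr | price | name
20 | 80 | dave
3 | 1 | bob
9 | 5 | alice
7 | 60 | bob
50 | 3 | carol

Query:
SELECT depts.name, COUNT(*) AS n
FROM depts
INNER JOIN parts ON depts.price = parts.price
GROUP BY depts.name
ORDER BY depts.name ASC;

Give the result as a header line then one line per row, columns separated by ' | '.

After JOIN parts (4 rows):
depts.yr | depts.price | depts.name | parts.yr | parts.price | parts.name
5 | 60 | hank | 7 | 60 | bob
4 | 3 | dave | 50 | 3 | carol
4 | 3 | bob | 50 | 3 | carol
1 | 60 | bob | 7 | 60 | bob
After GROUP BY (3 rows):
depts.name | n
hank | 1
dave | 1
bob | 2
After ORDER BY (3 rows):
depts.name | n
bob | 2
dave | 1
hank | 1

== RESULT ==
depts.name | n
bob | 2
dave | 1
hank | 1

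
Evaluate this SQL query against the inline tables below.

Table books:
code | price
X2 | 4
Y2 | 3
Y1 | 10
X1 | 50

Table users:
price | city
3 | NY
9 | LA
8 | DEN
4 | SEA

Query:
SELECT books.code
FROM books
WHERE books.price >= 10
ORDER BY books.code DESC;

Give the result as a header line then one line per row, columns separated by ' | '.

After WHERE (2 rows):
books.code | books.price
Y1 | 10
X1 | 50
After SELECT (2 rows):
books.code
Y1
X1
After ORDER BY (2 rows):
books.code
Y1
X1

== RESULT ==
books.code
Y1
X1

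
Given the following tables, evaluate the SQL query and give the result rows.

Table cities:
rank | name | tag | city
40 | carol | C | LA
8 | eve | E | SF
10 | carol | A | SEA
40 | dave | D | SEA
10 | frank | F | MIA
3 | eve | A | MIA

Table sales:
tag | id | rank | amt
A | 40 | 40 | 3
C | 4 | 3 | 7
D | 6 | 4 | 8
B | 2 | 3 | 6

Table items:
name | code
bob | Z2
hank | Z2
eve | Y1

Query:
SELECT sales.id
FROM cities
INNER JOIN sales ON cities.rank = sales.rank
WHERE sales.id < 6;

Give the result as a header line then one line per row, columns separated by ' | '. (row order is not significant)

== RESULT ==
sales.id
4
2

Derivation:
After JOIN sales (4 rows):
cities.rank | cities.name | cities.tag | cities.city | sales.tag | sales.id | sales.rank | sales.amt
40 | carol | C | LA | A | 40 | 40 | 3
40 | dave | D | SEA | A | 40 | 40 | 3
3 | eve | A | MIA | C | 4 | 3 | 7
3 | eve | A | MIA | B | 2 | 3 | 6
After WHERE (2 rows):
cities.rank | cities.name | cities.tag | cities.city | sales.tag | sales.id | sales.rank | sales.amt
3 | eve | A | MIA | C | 4 | 3 | 7
3 | eve | A | MIA | B | 2 | 3 | 6
After SELECT (2 rows):
sales.id
4
2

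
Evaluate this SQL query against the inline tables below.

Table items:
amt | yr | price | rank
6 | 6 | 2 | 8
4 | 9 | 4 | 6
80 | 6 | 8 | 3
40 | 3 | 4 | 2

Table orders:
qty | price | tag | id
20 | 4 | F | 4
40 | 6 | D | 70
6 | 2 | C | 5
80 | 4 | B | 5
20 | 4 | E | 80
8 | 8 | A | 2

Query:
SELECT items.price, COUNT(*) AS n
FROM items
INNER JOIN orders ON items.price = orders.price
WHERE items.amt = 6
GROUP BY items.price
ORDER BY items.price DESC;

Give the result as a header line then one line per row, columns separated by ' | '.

== RESULT ==
items.price | n
2 | 1

Derivation:
After JOIN orders (8 rows):
items.amt | items.yr | items.price | items.rank | orders.qty | orders.price | orders.tag | orders.id
6 | 6 | 2 | 8 | 6 | 2 | C | 5
4 | 9 | 4 | 6 | 20 | 4 | F | 4
4 | 9 | 4 | 6 | 80 | 4 | B | 5
4 | 9 | 4 | 6 | 20 | 4 | E | 80
80 | 6 | 8 | 3 | 8 | 8 | A | 2
40 | 3 | 4 | 2 | 20 | 4 | F | 4
40 | 3 | 4 | 2 | 80 | 4 | B | 5
40 | 3 | 4 | 2 | 20 | 4 | E | 80
After WHERE (1 rows):
items.amt | items.yr | items.price | items.rank | orders.qty | orders.price | orders.tag | orders.id
6 | 6 | 2 | 8 | 6 | 2 | C | 5
After GROUP BY (1 rows):
items.price | n
2 | 1
After ORDER BY (1 rows):
items.price | n
2 | 1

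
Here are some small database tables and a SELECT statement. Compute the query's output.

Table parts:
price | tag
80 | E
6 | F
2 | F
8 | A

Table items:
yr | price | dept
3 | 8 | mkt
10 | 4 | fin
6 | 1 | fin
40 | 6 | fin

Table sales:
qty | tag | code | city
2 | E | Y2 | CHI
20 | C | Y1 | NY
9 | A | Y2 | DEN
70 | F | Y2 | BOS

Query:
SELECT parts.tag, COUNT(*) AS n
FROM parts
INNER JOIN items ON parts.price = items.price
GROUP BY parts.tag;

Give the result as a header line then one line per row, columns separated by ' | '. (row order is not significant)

== RESULT ==
parts.tag | n
F | 1
A | 1

Derivation:
After JOIN items (2 rows):
parts.price | parts.tag | items.yr | items.price | items.dept
6 | F | 40 | 6 | fin
8 | A | 3 | 8 | mkt
After GROUP BY (2 rows):
parts.tag | n
F | 1
A | 1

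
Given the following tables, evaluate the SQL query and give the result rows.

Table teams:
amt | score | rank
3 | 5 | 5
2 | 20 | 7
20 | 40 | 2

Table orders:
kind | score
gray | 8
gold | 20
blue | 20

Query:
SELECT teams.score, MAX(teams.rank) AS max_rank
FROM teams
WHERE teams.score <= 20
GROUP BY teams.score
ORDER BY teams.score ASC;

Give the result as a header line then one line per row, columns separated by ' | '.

After WHERE (2 rows):
teams.amt | teams.score | teams.rank
3 | 5 | 5
2 | 20 | 7
After GROUP BY (2 rows):
teams.score | max_rank
5 | 5
20 | 7
After ORDER BY (2 rows):
teams.score | max_rank
5 | 5
20 | 7

== RESULT ==
teams.score | max_rank
5 | 5
20 | 7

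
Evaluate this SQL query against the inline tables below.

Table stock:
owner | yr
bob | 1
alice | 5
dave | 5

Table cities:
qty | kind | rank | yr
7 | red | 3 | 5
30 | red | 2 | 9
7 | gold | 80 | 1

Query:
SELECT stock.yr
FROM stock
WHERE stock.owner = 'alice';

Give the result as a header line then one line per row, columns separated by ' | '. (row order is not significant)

After WHERE (1 rows):
stock.owner | stock.yr
alice | 5
After SELECT (1 rows):
stock.yr
5

== RESULT ==
stock.yr
5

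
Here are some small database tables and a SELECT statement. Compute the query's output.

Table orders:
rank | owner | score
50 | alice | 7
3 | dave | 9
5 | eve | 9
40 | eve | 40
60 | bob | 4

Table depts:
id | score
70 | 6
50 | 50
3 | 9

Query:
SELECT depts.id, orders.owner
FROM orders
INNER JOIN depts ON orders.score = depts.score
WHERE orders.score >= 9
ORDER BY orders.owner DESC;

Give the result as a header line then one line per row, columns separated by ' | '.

After JOIN depts (2 rows):
orders.rank | orders.owner | orders.score | depts.id | depts.score
3 | dave | 9 | 3 | 9
5 | eve | 9 | 3 | 9
After WHERE (2 rows):
orders.rank | orders.owner | orders.score | depts.id | depts.score
3 | dave | 9 | 3 | 9
5 | eve | 9 | 3 | 9
After SELECT (2 rows):
depts.id | orders.owner
3 | dave
3 | eve
After ORDER BY (2 rows):
depts.id | orders.owner
3 | eve
3 | dave

== RESULT ==
depts.id | orders.owner
3 | eve
3 | dave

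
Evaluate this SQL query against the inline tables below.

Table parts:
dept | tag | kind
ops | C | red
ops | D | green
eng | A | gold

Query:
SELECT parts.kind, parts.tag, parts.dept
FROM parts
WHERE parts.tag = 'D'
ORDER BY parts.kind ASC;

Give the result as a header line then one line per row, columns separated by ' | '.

After WHERE (1 rows):
parts.dept | parts.tag | parts.kind
ops | D | green
After SELECT (1 rows):
parts.kind | parts.tag | parts.dept
green | D | ops
After ORDER BY (1 rows):
parts.kind | parts.tag | parts.dept
green | D | ops

== RESULT ==
parts.kind | parts.tag | parts.dept
green | D | ops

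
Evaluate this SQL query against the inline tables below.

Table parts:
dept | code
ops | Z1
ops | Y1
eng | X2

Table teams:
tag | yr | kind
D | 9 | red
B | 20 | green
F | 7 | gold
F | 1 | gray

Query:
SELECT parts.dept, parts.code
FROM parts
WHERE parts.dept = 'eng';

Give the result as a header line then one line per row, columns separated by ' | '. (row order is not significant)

After WHERE (1 rows):
parts.dept | parts.code
eng | X2
After SELECT (1 rows):
parts.dept | parts.code
eng | X2

== RESULT ==
parts.dept | parts.code
eng | X2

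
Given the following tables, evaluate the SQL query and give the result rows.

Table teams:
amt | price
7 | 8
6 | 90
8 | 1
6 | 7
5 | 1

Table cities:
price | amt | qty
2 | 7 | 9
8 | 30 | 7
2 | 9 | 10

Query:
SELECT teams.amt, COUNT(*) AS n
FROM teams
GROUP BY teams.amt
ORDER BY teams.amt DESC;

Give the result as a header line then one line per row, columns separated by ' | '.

== RESULT ==
teams.amt | n
8 | 1
7 | 1
6 | 2
5 | 1

Derivation:
After GROUP BY (4 rows):
teams.amt | n
7 | 1
6 | 2
8 | 1
5 | 1
After ORDER BY (4 rows):
teams.amt | n
8 | 1
7 | 1
6 | 2
5 | 1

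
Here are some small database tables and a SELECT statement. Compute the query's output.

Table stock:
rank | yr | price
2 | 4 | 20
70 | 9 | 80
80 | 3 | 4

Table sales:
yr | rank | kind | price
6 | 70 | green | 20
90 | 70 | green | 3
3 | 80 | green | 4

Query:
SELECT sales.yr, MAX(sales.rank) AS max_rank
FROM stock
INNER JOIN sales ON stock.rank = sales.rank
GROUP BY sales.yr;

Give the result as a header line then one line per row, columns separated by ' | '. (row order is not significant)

== RESULT ==
sales.yr | max_rank
6 | 70
90 | 70
3 | 80

Derivation:
After JOIN sales (3 rows):
stock.rank | stock.yr | stock.price | sales.yr | sales.rank | sales.kind | sales.price
70 | 9 | 80 | 6 | 70 | green | 20
70 | 9 | 80 | 90 | 70 | green | 3
80 | 3 | 4 | 3 | 80 | green | 4
After GROUP BY (3 rows):
sales.yr | max_rank
6 | 70
90 | 70
3 | 80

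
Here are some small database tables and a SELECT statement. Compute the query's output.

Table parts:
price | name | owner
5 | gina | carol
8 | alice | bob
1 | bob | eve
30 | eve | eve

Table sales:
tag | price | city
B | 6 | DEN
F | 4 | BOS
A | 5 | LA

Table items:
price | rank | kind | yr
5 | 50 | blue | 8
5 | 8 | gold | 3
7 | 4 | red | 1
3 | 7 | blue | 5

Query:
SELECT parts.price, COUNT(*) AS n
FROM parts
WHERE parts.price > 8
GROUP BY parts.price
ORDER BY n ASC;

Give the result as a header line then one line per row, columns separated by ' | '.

After WHERE (1 rows):
parts.price | parts.name | parts.owner
30 | eve | eve
After GROUP BY (1 rows):
parts.price | n
30 | 1
After ORDER BY (1 rows):
parts.price | n
30 | 1

== RESULT ==
parts.price | n
30 | 1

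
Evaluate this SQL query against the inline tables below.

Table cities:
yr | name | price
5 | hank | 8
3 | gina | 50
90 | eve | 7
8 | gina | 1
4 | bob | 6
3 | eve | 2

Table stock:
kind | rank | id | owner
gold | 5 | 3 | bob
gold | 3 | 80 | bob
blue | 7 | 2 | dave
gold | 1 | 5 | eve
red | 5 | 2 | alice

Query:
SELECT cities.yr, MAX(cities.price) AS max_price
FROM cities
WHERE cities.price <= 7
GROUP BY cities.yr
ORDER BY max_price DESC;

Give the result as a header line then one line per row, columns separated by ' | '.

== RESULT ==
cities.yr | max_price
90 | 7
4 | 6
3 | 2
8 | 1

Derivation:
After WHERE (4 rows):
cities.yr | cities.name | cities.price
90 | eve | 7
8 | gina | 1
4 | bob | 6
3 | eve | 2
After GROUP BY (4 rows):
cities.yr | max_price
90 | 7
8 | 1
4 | 6
3 | 2
After ORDER BY (4 rows):
cities.yr | max_price
90 | 7
4 | 6
3 | 2
8 | 1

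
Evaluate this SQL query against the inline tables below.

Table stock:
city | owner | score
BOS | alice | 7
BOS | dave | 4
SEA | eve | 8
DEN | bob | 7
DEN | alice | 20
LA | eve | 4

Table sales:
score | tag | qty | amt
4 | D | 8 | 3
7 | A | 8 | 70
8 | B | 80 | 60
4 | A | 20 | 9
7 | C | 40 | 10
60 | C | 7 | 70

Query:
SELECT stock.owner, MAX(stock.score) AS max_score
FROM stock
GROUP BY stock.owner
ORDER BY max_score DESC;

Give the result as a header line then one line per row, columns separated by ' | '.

== RESULT ==
stock.owner | max_score
alice | 20
eve | 8
bob | 7
dave | 4

Derivation:
After GROUP BY (4 rows):
stock.owner | max_score
alice | 20
dave | 4
eve | 8
bob | 7
After ORDER BY (4 rows):
stock.owner | max_score
alice | 20
eve | 8
bob | 7
dave | 4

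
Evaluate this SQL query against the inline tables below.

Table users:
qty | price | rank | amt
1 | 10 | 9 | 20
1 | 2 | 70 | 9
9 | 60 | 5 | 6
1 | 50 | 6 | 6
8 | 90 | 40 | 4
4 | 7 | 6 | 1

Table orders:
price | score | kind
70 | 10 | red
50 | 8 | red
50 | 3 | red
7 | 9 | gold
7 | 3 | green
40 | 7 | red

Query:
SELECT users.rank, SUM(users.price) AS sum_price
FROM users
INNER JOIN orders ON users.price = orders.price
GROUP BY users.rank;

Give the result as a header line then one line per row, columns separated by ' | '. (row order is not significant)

== RESULT ==
users.rank | sum_price
6 | 114

Derivation:
After JOIN orders (4 rows):
users.qty | users.price | users.rank | users.amt | orders.price | orders.score | orders.kind
1 | 50 | 6 | 6 | 50 | 8 | red
1 | 50 | 6 | 6 | 50 | 3 | red
4 | 7 | 6 | 1 | 7 | 9 | gold
4 | 7 | 6 | 1 | 7 | 3 | green
After GROUP BY (1 rows):
users.rank | sum_price
6 | 114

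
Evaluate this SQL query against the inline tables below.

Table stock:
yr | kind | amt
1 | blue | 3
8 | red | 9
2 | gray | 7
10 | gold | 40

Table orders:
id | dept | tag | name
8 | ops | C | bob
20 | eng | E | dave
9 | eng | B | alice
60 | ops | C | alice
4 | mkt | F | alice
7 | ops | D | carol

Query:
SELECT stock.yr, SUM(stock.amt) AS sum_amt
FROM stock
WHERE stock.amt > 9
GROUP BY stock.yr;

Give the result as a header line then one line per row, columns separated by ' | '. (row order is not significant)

After WHERE (1 rows):
stock.yr | stock.kind | stock.amt
10 | gold | 40
After GROUP BY (1 rows):
stock.yr | sum_amt
10 | 40

== RESULT ==
stock.yr | sum_amt
10 | 40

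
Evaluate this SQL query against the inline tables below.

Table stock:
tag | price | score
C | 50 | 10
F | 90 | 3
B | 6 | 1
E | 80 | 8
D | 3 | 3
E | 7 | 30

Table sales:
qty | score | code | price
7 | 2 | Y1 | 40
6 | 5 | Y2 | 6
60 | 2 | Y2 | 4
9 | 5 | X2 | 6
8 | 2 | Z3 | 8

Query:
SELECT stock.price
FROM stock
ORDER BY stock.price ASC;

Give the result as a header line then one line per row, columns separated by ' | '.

After SELECT (6 rows):
stock.price
50
90
6
80
3
7
After ORDER BY (6 rows):
stock.price
3
6
7
50
80
90

== RESULT ==
stock.price
3
6
7
50
80
90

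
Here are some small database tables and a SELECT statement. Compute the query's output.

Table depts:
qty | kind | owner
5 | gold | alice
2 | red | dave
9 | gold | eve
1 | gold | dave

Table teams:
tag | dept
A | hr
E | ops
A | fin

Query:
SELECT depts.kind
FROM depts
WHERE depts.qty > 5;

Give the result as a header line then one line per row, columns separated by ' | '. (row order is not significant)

After WHERE (1 rows):
depts.qty | depts.kind | depts.owner
9 | gold | eve
After SELECT (1 rows):
depts.kind
gold

== RESULT ==
depts.kind
gold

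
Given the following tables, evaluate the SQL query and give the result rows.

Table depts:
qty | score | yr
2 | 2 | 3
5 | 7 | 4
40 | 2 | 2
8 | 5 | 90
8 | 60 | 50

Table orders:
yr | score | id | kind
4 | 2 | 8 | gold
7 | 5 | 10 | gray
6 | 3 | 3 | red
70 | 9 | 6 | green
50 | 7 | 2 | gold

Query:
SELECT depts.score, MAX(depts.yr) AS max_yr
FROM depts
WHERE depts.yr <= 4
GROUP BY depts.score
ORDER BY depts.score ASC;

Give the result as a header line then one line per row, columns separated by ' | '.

== RESULT ==
depts.score | max_yr
2 | 3
7 | 4

Derivation:
After WHERE (3 rows):
depts.qty | depts.score | depts.yr
2 | 2 | 3
5 | 7 | 4
40 | 2 | 2
After GROUP BY (2 rows):
depts.score | max_yr
2 | 3
7 | 4
After ORDER BY (2 rows):
depts.score | max_yr
2 | 3
7 | 4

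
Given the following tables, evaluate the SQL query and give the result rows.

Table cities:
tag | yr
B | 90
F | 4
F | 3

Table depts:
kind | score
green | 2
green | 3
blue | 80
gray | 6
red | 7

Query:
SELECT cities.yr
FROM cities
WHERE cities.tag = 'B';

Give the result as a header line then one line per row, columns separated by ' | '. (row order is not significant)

== RESULT ==
cities.yr
90

Derivation:
After WHERE (1 rows):
cities.tag | cities.yr
B | 90
After SELECT (1 rows):
cities.yr
90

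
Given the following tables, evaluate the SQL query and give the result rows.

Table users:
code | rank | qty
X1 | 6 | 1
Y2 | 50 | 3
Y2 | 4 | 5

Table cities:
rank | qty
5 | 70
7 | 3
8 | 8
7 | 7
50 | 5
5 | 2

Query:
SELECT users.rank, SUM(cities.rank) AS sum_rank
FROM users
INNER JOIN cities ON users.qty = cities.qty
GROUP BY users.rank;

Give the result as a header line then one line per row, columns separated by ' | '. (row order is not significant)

== RESULT ==
users.rank | sum_rank
50 | 7
4 | 50

Derivation:
After JOIN cities (2 rows):
users.code | users.rank | users.qty | cities.rank | cities.qty
Y2 | 50 | 3 | 7 | 3
Y2 | 4 | 5 | 50 | 5
After GROUP BY (2 rows):
users.rank | sum_rank
50 | 7
4 | 50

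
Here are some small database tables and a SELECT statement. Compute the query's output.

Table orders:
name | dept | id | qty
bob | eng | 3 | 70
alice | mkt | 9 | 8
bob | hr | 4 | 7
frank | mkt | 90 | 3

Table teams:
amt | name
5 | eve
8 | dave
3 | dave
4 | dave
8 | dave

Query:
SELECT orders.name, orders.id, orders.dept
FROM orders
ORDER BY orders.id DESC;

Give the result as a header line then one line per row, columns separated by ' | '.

== RESULT ==
orders.name | orders.id | orders.dept
frank | 90 | mkt
alice | 9 | mkt
bob | 4 | hr
bob | 3 | eng

Derivation:
After SELECT (4 rows):
orders.name | orders.id | orders.dept
bob | 3 | eng
alice | 9 | mkt
bob | 4 | hr
frank | 90 | mkt
After ORDER BY (4 rows):
orders.name | orders.id | orders.dept
frank | 90 | mkt
alice | 9 | mkt
bob | 4 | hr
bob | 3 | eng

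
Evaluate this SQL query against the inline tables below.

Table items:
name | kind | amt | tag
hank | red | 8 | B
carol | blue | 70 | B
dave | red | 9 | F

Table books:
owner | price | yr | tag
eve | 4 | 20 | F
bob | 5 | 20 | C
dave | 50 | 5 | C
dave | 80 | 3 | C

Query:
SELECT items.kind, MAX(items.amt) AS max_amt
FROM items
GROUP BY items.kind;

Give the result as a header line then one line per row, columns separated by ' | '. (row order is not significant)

== RESULT ==
items.kind | max_amt
red | 9
blue | 70

Derivation:
After GROUP BY (2 rows):
items.kind | max_amt
red | 9
blue | 70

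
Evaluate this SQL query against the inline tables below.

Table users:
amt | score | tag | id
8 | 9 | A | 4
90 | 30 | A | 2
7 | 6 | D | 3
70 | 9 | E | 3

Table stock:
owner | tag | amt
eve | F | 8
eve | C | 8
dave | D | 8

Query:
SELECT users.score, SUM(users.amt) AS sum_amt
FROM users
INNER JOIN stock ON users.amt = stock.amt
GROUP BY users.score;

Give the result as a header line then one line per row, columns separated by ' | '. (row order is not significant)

After JOIN stock (3 rows):
users.amt | users.score | users.tag | users.id | stock.owner | stock.tag | stock.amt
8 | 9 | A | 4 | eve | F | 8
8 | 9 | A | 4 | eve | C | 8
8 | 9 | A | 4 | dave | D | 8
After GROUP BY (1 rows):
users.score | sum_amt
9 | 24

== RESULT ==
users.score | sum_amt
9 | 24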